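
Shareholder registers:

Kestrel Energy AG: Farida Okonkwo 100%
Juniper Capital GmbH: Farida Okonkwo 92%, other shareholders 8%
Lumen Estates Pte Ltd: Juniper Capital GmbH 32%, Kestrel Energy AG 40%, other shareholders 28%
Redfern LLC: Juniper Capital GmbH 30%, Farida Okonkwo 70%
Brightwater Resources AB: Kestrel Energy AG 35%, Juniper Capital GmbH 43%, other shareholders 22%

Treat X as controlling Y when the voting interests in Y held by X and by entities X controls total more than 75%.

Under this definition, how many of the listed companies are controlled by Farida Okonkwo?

4

Farida holds 100% of Kestrel, so Farida controls Kestrel.
Farida holds 92% of Juniper, so Farida controls Juniper.
Juniper and Farida together hold 30% + 70% = 100% of Redfern, so Farida controls Redfern.
Kestrel and Juniper together hold 35% + 43% = 78% of Brightwater, so Farida controls Brightwater.
No other company's threshold is met.
Farida controls 4 companies.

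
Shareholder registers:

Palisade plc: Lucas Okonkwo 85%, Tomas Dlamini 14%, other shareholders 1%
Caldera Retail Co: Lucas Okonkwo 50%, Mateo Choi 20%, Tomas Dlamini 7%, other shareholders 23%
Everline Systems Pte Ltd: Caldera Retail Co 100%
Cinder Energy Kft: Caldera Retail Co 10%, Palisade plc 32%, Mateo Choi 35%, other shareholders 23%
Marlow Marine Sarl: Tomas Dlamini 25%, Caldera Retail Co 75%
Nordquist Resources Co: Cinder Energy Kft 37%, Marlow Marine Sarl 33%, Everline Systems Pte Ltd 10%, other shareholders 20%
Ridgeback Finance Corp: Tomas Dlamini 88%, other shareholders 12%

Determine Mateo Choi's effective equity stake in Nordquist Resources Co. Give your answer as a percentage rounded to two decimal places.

20.64%

Mateo reaches Nordquist along 4 paths.
Via Caldera → Cinder: 20% × 10% × 37% = 0.74%.
Via Cinder: 35% × 37% = 12.95%.
Via Caldera → Marlow: 20% × 75% × 33% = 4.95%.
Via Caldera → Everline: 20% × 100% × 10% = 2%.
Total: 0.74% + 12.95% + 4.95% + 2% = 20.64%.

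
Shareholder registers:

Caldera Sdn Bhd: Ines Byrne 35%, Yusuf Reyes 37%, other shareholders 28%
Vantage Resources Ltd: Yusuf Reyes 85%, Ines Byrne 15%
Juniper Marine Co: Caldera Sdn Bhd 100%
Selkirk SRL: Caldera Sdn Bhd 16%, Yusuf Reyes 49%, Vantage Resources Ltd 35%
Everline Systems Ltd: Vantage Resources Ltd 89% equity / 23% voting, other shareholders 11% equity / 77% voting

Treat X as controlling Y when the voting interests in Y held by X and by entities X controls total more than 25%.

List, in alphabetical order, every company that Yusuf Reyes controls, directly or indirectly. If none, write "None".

Caldera Sdn Bhd, Juniper Marine Co, Selkirk SRL, Vantage Resources Ltd

Yusuf holds 37% of Caldera, so Yusuf controls Caldera.
Yusuf holds 85% of Vantage, so Yusuf controls Vantage.
Caldera holds 100% of Juniper, so Yusuf controls Juniper.
Caldera and Yusuf and Vantage together hold 16% + 49% + 35% = 100% of Selkirk, so Yusuf controls Selkirk.
No other company's threshold is met.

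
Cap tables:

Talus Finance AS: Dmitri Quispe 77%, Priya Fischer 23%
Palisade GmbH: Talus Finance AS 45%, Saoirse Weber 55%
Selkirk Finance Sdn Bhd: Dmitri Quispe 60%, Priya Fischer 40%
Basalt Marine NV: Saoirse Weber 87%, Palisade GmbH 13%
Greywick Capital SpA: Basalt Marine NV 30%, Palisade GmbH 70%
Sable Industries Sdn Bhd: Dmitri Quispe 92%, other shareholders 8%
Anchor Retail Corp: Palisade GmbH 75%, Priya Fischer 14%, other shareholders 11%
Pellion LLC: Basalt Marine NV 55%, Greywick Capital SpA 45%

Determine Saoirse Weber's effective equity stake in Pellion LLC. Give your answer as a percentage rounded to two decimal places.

81.82%

Saoirse reaches Pellion along 5 paths.
Via Basalt: 87% × 55% = 47.85%.
Via Palisade → Basalt: 55% × 13% × 55% = 3.9325%.
Via Basalt → Greywick: 87% × 30% × 45% = 11.745%.
Via Palisade → Basalt → Greywick: 55% × 13% × 30% × 45% = 0.96525%.
Via Palisade → Greywick: 55% × 70% × 45% = 17.325%.
Total: 47.85% + 3.9325% + 11.745% + 0.96525% + 17.325% = 81.81775%.
Rounded: 81.82%.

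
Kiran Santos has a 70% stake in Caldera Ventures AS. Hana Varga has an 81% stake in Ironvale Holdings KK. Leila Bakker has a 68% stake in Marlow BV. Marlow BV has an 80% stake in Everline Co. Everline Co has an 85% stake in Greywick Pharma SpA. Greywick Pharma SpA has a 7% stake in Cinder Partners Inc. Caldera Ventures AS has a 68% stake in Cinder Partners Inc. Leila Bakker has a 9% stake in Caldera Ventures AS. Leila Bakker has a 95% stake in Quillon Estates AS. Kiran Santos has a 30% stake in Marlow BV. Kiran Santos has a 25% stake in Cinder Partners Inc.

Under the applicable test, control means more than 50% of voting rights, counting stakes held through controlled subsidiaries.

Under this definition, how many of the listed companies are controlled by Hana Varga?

1

Hana holds 81% of Ironvale, so Hana controls Ironvale.
No other company's threshold is met.
Hana controls 1 company.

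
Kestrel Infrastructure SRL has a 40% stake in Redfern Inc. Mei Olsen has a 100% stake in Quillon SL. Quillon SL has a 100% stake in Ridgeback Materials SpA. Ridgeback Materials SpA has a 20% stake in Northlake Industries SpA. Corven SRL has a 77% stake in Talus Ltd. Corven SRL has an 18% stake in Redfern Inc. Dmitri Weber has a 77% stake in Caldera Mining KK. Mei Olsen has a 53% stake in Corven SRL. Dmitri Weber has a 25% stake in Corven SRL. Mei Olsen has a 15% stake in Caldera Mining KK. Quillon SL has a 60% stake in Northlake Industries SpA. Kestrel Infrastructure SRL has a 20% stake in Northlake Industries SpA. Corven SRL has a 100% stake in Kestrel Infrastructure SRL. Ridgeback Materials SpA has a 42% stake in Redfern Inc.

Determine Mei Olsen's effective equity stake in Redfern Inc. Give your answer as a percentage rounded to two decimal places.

Mei reaches Redfern along 3 paths.
Via Quillon → Ridgeback: 100% × 100% × 42% = 42%.
Via Corven → Kestrel: 53% × 100% × 40% = 21.2%.
Via Corven: 53% × 18% = 9.54%.
Total: 42% + 21.2% + 9.54% = 72.74%.

72.74%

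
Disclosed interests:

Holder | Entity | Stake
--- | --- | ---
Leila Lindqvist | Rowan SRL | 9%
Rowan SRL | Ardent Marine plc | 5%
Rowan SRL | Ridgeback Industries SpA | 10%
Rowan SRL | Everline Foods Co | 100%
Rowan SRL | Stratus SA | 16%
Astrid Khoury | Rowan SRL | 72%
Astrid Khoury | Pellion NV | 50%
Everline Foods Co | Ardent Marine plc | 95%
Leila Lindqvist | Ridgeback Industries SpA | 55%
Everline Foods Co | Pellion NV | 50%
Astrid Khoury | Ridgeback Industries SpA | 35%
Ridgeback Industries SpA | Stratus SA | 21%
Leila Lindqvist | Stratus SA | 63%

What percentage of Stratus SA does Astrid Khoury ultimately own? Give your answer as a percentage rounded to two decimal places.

20.38%

Astrid reaches Stratus along 3 paths.
Via Rowan: 72% × 16% = 11.52%.
Via Rowan → Ridgeback: 72% × 10% × 21% = 1.512%.
Via Ridgeback: 35% × 21% = 7.35%.
Total: 11.52% + 1.512% + 7.35% = 20.382%.
Rounded: 20.38%.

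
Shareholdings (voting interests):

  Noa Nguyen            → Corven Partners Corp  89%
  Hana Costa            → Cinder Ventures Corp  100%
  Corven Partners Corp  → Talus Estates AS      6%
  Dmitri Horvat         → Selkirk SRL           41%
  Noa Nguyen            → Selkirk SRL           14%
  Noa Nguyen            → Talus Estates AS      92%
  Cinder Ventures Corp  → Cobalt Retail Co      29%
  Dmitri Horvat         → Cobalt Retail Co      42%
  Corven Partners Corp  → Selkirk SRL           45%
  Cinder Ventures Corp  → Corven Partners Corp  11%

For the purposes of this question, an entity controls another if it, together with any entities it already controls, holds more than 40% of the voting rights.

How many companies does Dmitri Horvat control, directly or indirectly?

2

Dmitri holds 41% of Selkirk, so Dmitri controls Selkirk.
Dmitri holds 42% of Cobalt, so Dmitri controls Cobalt.
No other company's threshold is met.
Dmitri controls 2 companies.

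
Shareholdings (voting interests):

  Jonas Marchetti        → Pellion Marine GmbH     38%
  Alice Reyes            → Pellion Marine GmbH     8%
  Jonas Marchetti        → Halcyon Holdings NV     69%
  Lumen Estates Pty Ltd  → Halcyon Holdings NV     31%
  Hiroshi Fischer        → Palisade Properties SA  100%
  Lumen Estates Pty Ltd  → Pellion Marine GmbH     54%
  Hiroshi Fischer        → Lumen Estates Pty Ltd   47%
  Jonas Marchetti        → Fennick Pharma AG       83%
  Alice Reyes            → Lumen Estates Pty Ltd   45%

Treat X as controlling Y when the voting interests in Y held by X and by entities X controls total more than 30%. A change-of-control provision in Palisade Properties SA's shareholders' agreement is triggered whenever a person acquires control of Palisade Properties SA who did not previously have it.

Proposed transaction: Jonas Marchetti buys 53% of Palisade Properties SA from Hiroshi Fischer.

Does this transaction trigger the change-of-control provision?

Yes

The purchase adds only to Jonas's holdings (Hiroshi's stake shrinks), so Jonas is the only person who could newly come to control Palisade.
Jonas holds 69% of Halcyon, so Jonas controls Halcyon.
Jonas holds 38% of Pellion, so Jonas controls Pellion.
Jonas holds 83% of Fennick, so Jonas controls Fennick.
Neither Jonas nor any entity Jonas controls holds any voting interest in Palisade.
So before the transaction, Jonas does not control Palisade.
After the purchase, Jonas holds 53% of Palisade directly, and Hiroshi's stake falls to 47%.
Jonas holds 53% of Palisade, so Jonas controls Palisade.
Jonas did not control Palisade before and does after, so the clause is triggered.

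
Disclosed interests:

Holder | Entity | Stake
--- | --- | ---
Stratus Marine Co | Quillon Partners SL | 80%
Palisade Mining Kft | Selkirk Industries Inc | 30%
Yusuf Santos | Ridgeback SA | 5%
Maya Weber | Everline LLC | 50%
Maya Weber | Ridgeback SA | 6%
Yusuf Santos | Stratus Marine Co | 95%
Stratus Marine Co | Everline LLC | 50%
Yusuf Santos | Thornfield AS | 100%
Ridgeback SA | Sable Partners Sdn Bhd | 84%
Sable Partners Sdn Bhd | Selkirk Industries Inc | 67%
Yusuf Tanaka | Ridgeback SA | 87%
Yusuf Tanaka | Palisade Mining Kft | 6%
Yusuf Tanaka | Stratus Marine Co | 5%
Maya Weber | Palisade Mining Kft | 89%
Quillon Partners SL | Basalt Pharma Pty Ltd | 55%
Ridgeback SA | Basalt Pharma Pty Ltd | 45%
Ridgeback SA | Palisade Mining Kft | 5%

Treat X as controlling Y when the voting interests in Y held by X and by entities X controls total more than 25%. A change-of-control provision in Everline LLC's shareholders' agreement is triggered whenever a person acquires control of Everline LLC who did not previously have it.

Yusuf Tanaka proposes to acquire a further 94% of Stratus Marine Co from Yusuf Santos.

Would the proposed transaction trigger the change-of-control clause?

The purchase adds only to Yusuf Tanaka's holdings (Yusuf Santos's stake shrinks), so Yusuf Tanaka is the only person who could newly come to control Everline.
Yusuf Tanaka holds 87% of Ridgeback, so Yusuf Tanaka controls Ridgeback.
Ridgeback holds 84% of Sable, so Yusuf Tanaka controls Sable.
Sable holds 67% of Selkirk, so Yusuf Tanaka controls Selkirk.
Ridgeback holds 45% of Basalt, so Yusuf Tanaka controls Basalt.
Neither Yusuf Tanaka nor any entity Yusuf Tanaka controls holds any voting interest in Everline.
So before the transaction, Yusuf Tanaka does not control Everline.
After the purchase, Yusuf Tanaka's direct stake in Stratus rises to 5% + 94% = 99%, and Yusuf Santos's stake falls to 1%.
Yusuf Tanaka holds 99% of Stratus, so Yusuf Tanaka controls Stratus.
Stratus holds 50% of Everline, so Yusuf Tanaka controls Everline.
Yusuf Tanaka did not control Everline before and does after, so the clause is triggered.

Yes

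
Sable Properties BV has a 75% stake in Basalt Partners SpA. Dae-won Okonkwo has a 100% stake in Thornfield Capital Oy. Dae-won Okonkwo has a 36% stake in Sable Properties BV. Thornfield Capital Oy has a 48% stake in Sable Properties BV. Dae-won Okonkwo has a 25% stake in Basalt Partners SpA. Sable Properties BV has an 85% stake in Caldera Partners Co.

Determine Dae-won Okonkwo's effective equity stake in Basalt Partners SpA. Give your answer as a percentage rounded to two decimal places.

88.00%

Dae-won reaches Basalt along 3 paths.
Direct stake: 25% = 25%.
Via Thornfield → Sable: 100% × 48% × 75% = 36%.
Via Sable: 36% × 75% = 27%.
Total: 25% + 36% + 27% = 88%.
Rounded: 88.00%.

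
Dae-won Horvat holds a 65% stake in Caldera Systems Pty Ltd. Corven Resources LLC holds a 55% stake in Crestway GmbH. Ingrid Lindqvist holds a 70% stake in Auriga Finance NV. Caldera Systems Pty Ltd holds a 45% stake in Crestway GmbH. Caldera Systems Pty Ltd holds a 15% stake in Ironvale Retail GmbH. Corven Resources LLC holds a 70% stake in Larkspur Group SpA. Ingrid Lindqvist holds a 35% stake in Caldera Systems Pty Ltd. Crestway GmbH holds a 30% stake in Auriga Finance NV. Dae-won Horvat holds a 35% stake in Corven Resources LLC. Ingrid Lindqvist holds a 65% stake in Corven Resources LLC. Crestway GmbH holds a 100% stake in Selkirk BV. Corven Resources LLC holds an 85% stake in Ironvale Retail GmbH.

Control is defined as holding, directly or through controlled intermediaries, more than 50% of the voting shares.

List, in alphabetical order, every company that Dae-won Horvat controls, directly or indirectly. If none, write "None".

Dae-won holds 65% of Caldera, so Dae-won controls Caldera.
No other company's threshold is met.

Caldera Systems Pty Ltd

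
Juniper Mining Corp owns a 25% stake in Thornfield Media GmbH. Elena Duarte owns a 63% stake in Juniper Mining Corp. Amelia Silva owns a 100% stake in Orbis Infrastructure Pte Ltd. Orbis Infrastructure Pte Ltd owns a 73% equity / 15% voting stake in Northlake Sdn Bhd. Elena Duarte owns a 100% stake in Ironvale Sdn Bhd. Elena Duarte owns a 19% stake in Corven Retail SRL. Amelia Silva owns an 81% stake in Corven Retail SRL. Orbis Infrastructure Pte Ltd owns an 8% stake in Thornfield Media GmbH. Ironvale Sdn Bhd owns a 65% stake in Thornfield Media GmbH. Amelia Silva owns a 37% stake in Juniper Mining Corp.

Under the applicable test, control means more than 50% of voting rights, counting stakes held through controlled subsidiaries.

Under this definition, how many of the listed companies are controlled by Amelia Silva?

Amelia holds 81% of Corven, so Amelia controls Corven.
Amelia holds 100% of Orbis, so Amelia controls Orbis.
No other company's threshold is met.
Amelia controls 2 companies.

2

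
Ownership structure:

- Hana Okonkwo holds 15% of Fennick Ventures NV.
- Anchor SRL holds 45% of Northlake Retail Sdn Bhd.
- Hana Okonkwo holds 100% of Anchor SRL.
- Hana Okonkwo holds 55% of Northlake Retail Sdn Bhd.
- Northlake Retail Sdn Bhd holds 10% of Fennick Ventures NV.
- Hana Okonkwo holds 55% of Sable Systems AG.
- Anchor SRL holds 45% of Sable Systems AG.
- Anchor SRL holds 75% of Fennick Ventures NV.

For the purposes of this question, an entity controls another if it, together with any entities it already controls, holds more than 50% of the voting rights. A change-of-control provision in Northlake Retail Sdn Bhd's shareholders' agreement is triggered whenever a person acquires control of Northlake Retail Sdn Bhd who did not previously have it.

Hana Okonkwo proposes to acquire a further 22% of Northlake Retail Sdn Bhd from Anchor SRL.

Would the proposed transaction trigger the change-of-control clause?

No

The purchase adds only to Hana's holdings (Anchor's stake shrinks), so Hana is the only person who could newly come to control Northlake.
Hana holds 100% of Anchor, so Hana controls Anchor.
Anchor and Hana together hold 45% + 55% = 100% of Northlake, so Hana controls Northlake.
So Hana already controls Northlake before the transaction.
After the purchase, Hana's direct stake in Northlake rises to 55% + 22% = 77%, and Anchor's stake falls to 23%.
Hana controlled Northlake already, so this is not a new person acquiring control; every other person's position is unchanged or reduced.
No new person acquires control, so the clause is not triggered.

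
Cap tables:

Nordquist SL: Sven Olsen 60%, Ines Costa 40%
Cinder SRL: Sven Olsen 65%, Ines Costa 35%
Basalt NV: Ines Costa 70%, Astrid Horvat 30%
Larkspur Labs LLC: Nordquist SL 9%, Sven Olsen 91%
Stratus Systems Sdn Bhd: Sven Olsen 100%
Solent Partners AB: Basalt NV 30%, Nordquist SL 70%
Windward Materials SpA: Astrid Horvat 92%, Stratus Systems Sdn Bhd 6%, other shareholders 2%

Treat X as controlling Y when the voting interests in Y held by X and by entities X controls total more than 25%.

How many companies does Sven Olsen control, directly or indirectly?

5

Sven holds 60% of Nordquist, so Sven controls Nordquist.
Sven holds 65% of Cinder, so Sven controls Cinder.
Nordquist and Sven together hold 9% + 91% = 100% of Larkspur, so Sven controls Larkspur.
Sven holds 100% of Stratus, so Sven controls Stratus.
Nordquist holds 70% of Solent, so Sven controls Solent.
No other company's threshold is met.
Sven controls 5 companies.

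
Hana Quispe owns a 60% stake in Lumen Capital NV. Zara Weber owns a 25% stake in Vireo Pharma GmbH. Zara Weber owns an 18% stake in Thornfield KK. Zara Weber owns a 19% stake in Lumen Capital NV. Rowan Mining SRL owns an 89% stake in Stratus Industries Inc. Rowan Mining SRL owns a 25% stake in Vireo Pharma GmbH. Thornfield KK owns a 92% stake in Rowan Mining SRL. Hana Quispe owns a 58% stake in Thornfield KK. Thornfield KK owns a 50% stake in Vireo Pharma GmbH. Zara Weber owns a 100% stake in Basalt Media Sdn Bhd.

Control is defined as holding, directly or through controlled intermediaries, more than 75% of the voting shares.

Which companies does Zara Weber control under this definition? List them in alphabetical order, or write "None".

Basalt Media Sdn Bhd

Zara holds 100% of Basalt, so Zara controls Basalt.
No other company's threshold is met.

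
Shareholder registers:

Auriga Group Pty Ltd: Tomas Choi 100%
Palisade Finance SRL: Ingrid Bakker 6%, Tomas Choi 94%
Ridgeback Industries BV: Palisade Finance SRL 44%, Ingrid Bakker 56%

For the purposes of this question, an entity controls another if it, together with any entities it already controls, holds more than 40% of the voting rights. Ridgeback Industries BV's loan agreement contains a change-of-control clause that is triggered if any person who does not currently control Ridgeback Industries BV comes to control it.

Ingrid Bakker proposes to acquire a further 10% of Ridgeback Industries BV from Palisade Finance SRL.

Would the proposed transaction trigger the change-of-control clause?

The purchase adds only to Ingrid's holdings (Palisade's stake shrinks), so Ingrid is the only person who could newly come to control Ridgeback.
Ingrid holds 56% of Ridgeback, so Ingrid controls Ridgeback.
So Ingrid already controls Ridgeback before the transaction.
After the purchase, Ingrid's direct stake in Ridgeback rises to 56% + 10% = 66%, and Palisade's stake falls to 34%.
Ingrid controlled Ridgeback already, so this is not a new person acquiring control; every other person's position is unchanged or reduced.
No new person acquires control, so the clause is not triggered.

No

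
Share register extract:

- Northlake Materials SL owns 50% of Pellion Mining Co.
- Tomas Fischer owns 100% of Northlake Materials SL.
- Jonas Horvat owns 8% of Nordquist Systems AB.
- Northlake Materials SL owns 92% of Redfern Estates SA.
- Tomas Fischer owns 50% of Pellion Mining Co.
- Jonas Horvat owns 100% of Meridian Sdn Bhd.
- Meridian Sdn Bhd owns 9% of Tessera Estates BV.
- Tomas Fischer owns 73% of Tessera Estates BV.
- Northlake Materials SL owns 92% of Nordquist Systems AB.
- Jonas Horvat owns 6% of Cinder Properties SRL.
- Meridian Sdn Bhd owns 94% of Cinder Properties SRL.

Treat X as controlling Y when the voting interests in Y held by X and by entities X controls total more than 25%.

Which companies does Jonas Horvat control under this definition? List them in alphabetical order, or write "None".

Cinder Properties SRL, Meridian Sdn Bhd

Jonas holds 100% of Meridian, so Jonas controls Meridian.
Meridian and Jonas together hold 94% + 6% = 100% of Cinder, so Jonas controls Cinder.
No other company's threshold is met.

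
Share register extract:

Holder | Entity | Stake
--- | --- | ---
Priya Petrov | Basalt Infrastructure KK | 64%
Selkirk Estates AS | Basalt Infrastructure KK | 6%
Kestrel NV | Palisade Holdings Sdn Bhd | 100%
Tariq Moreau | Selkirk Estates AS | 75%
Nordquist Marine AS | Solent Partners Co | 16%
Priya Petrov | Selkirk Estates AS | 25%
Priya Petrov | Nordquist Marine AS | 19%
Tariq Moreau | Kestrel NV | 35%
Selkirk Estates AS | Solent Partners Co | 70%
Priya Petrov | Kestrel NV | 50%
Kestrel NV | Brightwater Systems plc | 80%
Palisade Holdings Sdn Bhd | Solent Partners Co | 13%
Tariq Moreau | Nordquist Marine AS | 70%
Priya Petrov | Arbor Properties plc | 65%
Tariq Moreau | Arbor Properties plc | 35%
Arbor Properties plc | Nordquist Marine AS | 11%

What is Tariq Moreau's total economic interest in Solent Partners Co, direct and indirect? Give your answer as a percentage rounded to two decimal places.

Tariq reaches Solent along 4 paths.
Via Selkirk: 75% × 70% = 52.5%.
Via Kestrel → Palisade: 35% × 100% × 13% = 4.55%.
Via Nordquist: 70% × 16% = 11.2%.
Via Arbor → Nordquist: 35% × 11% × 16% = 0.616%.
Total: 52.5% + 4.55% + 11.2% + 0.616% = 68.866%.
Rounded: 68.87%.

68.87%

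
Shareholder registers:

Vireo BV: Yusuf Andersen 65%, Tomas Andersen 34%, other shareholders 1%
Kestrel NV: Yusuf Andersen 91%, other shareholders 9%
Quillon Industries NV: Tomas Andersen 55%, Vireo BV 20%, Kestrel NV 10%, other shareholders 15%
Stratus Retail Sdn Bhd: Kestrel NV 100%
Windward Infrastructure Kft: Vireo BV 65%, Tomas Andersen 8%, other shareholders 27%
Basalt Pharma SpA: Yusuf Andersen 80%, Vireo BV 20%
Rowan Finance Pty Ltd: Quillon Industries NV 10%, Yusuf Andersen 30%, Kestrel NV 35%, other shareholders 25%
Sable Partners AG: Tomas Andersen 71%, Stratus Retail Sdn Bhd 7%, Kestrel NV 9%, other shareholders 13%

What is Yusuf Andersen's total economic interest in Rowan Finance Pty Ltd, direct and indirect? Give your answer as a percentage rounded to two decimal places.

64.06%

Yusuf reaches Rowan along 4 paths.
Via Vireo → Quillon: 65% × 20% × 10% = 1.3%.
Via Kestrel → Quillon: 91% × 10% × 10% = 0.91%.
Direct stake: 30% = 30%.
Via Kestrel: 91% × 35% = 31.85%.
Total: 1.3% + 0.91% + 30% + 31.85% = 64.06%.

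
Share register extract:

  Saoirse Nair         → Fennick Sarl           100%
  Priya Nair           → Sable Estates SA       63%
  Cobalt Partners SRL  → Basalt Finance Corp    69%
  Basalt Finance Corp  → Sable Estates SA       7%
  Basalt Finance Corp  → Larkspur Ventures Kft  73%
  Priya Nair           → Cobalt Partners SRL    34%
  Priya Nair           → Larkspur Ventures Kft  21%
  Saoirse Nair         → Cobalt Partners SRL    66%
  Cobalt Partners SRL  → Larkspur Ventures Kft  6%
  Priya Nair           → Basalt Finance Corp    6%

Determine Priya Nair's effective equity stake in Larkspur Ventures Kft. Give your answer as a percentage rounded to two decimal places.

44.55%

Priya reaches Larkspur along 4 paths.
Via Cobalt: 34% × 6% = 2.04%.
Via Basalt: 6% × 73% = 4.38%.
Via Cobalt → Basalt: 34% × 69% × 73% = 17.1258%.
Direct stake: 21% = 21%.
Total: 2.04% + 4.38% + 17.1258% + 21% = 44.5458%.
Rounded: 44.55%.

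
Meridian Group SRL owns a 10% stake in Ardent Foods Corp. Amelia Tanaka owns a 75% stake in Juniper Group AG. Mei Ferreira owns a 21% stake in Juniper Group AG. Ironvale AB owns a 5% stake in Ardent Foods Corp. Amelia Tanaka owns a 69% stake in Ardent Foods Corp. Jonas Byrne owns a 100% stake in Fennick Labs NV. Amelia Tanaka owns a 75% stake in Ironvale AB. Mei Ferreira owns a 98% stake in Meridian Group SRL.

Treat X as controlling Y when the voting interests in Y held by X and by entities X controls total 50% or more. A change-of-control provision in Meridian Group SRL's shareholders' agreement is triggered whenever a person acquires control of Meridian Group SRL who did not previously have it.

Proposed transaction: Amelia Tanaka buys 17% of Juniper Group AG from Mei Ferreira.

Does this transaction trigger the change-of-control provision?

No

The purchase adds only to Amelia's holdings (Mei's stake shrinks), so Amelia is the only person who could newly come to control Meridian.
Amelia holds 75% of Ironvale, so Amelia controls Ironvale.
Amelia holds 75% of Juniper, so Amelia controls Juniper.
Amelia and Ironvale together hold 69% + 5% = 74% of Ardent, so Amelia controls Ardent.
Neither Amelia nor any entity Amelia controls holds any voting interest in Meridian.
So before the transaction, Amelia does not control Meridian.
After the purchase, Amelia's direct stake in Juniper rises to 75% + 17% = 92%, and Mei's stake falls to 4%.
Amelia holds 92% of Juniper, so Amelia controls Juniper.
After the transaction, neither Amelia nor any entity Amelia controls holds a voting interest in Meridian, so Amelia still does not control it.
No new person acquires control, so the clause is not triggered.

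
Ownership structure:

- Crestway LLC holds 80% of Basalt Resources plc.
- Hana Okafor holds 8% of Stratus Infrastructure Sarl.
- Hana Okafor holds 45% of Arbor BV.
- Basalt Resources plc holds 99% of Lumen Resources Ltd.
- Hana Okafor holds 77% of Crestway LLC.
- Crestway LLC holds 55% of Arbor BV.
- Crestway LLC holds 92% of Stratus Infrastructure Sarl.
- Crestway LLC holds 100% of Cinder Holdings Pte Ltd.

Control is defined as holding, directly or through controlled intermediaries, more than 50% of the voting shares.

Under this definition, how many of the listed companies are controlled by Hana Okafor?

Hana holds 77% of Crestway, so Hana controls Crestway.
Crestway and Hana together hold 92% + 8% = 100% of Stratus, so Hana controls Stratus.
Hana and Crestway together hold 45% + 55% = 100% of Arbor, so Hana controls Arbor.
Crestway holds 80% of Basalt, so Hana controls Basalt.
Crestway holds 100% of Cinder, so Hana controls Cinder.
Basalt holds 99% of Lumen, so Hana controls Lumen.
Hana controls 6 companies.

6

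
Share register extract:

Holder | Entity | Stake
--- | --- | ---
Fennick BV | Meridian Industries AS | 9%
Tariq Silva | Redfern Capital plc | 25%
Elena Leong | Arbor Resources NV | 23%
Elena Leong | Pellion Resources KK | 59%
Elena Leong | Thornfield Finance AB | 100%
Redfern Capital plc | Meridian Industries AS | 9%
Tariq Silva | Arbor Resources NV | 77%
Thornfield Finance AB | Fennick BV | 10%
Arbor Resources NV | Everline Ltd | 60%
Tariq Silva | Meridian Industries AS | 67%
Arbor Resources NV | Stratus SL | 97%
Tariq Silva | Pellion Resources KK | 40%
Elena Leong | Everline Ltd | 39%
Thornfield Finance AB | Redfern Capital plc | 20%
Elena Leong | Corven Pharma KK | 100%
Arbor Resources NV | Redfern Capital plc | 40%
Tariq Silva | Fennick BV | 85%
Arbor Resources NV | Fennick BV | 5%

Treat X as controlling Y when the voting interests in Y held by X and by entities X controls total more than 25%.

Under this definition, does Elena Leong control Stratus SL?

Elena holds 59% of Pellion, so Elena controls Pellion.
Elena holds 100% of Thornfield, so Elena controls Thornfield.
Elena holds 39% of Everline, so Elena controls Everline.
Elena holds 100% of Corven, so Elena controls Corven.
Neither Elena nor any entity Elena controls holds any voting interest in Stratus.
So Elena does not control Stratus.

No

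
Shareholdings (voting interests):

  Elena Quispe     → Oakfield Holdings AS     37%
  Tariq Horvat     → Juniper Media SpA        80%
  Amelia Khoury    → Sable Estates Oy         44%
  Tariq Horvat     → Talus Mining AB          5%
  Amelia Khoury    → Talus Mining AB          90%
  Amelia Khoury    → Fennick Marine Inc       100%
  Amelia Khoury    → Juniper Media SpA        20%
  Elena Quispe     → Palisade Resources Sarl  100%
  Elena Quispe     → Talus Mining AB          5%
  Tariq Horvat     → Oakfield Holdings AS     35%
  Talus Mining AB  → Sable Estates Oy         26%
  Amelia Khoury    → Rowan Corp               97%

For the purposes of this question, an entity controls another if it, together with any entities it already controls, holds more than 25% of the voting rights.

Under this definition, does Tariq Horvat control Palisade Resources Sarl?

No

Tariq holds 35% of Oakfield, so Tariq controls Oakfield.
Tariq holds 80% of Juniper, so Tariq controls Juniper.
Neither Tariq nor any entity Tariq controls holds any voting interest in Palisade.
So Tariq does not control Palisade.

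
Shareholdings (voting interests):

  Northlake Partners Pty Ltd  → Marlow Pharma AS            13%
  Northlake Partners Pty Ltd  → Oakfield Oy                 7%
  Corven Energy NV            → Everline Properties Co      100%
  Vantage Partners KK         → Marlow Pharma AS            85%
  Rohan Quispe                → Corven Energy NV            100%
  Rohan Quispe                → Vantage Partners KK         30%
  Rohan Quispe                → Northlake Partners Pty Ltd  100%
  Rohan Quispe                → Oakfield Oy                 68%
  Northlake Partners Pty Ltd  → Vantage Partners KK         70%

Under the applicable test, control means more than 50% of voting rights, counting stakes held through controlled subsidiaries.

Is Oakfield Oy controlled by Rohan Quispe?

Rohan holds 100% of Northlake, so Rohan controls Northlake.
Rohan and Northlake together hold 68% + 7% = 75% of Oakfield, so Rohan controls Oakfield.

Yes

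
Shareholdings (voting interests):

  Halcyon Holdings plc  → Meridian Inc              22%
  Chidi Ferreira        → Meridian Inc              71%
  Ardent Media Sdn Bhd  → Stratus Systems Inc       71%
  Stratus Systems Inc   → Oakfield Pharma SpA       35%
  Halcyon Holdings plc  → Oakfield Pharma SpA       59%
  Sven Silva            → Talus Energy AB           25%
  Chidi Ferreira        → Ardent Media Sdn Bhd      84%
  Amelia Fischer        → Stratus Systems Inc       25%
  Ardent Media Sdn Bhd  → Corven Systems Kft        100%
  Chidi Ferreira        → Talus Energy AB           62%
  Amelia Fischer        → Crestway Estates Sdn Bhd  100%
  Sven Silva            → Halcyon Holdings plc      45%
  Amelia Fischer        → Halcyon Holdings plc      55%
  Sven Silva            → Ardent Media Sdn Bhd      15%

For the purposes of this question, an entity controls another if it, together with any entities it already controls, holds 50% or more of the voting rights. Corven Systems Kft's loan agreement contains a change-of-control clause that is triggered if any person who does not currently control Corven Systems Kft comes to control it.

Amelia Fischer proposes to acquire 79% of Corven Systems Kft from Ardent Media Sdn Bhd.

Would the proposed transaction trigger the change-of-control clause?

The purchase adds only to Amelia's holdings (Ardent's stake shrinks), so Amelia is the only person who could newly come to control Corven.
Amelia holds 100% of Crestway, so Amelia controls Crestway.
Amelia holds 55% of Halcyon, so Amelia controls Halcyon.
Halcyon holds 59% of Oakfield, so Amelia controls Oakfield.
Neither Amelia nor any entity Amelia controls holds any voting interest in Corven.
So before the transaction, Amelia does not control Corven.
After the purchase, Amelia holds 79% of Corven directly, and Ardent's stake falls to 21%.
Amelia holds 79% of Corven, so Amelia controls Corven.
Amelia did not control Corven before and does after, so the clause is triggered.

Yes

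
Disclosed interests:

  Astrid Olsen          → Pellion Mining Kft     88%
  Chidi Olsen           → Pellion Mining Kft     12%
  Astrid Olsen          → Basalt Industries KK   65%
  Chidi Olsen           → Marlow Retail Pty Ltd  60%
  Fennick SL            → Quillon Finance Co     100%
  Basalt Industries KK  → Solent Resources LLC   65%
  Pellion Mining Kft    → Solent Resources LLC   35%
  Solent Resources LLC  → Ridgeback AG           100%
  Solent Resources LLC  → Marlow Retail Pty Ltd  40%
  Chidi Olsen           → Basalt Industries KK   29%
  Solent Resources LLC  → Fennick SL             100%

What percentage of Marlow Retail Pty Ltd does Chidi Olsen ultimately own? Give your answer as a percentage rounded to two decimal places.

Chidi reaches Marlow along 3 paths.
Direct stake: 60% = 60%.
Via Basalt → Solent: 29% × 65% × 40% = 7.54%.
Via Pellion → Solent: 12% × 35% × 40% = 1.68%.
Total: 60% + 7.54% + 1.68% = 69.22%.

69.22%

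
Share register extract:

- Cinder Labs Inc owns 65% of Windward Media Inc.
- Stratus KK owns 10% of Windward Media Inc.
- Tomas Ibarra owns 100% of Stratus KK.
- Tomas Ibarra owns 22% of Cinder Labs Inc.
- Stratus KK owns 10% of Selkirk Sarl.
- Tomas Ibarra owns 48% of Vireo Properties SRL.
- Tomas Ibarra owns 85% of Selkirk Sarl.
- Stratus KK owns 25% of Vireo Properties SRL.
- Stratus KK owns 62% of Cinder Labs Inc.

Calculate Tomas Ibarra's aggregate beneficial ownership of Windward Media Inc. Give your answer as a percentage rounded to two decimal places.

Tomas reaches Windward along 3 paths.
Via Stratus: 100% × 10% = 10%.
Via Stratus → Cinder: 100% × 62% × 65% = 40.3%.
Via Cinder: 22% × 65% = 14.3%.
Total: 10% + 40.3% + 14.3% = 64.6%.
Rounded: 64.60%.

64.60%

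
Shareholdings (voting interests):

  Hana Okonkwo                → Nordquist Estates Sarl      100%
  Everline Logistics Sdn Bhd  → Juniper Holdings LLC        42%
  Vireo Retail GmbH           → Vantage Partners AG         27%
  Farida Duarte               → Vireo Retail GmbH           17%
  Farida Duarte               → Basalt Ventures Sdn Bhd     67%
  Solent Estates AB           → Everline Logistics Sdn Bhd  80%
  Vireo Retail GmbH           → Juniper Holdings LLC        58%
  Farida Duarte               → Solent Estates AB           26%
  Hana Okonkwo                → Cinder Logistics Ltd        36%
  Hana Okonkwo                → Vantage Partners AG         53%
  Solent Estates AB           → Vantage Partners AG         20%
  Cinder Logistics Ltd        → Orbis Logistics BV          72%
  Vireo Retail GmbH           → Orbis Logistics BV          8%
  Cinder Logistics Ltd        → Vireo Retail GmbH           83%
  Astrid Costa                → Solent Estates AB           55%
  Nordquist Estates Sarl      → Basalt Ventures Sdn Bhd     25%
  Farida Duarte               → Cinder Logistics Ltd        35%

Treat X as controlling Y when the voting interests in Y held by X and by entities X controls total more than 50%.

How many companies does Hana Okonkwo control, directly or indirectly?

Hana holds 100% of Nordquist, so Hana controls Nordquist.
Hana holds 53% of Vantage, so Hana controls Vantage.
No other company's threshold is met.
Hana controls 2 companies.

2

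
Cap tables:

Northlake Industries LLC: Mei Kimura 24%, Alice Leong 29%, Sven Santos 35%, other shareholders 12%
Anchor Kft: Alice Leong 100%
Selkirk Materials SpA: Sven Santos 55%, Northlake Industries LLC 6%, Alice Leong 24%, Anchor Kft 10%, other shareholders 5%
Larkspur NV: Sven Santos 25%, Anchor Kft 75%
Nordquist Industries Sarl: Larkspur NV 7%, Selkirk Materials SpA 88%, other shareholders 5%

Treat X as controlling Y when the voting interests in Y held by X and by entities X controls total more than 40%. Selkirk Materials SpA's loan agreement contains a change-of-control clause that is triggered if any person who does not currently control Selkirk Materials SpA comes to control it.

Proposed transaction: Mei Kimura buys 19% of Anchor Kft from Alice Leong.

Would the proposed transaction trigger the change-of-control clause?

The purchase adds only to Mei's holdings (Alice's stake shrinks), so Mei is the only person who could newly come to control Selkirk.
Mei's largest direct stake is 24% in Northlake, which does not meet the threshold, so Mei controls no company.
Neither Mei nor any entity Mei controls holds any voting interest in Selkirk.
So before the transaction, Mei does not control Selkirk.
After the purchase, Mei holds 19% of Anchor directly, and Alice's stake falls to 81%.
Mei's side now holds 19% of Anchor, not > 40%, so Mei still does not control Anchor.
After the transaction, neither Mei nor any entity Mei controls holds a voting interest in Selkirk, so Mei still does not control it.
No new person acquires control, so the clause is not triggered.

No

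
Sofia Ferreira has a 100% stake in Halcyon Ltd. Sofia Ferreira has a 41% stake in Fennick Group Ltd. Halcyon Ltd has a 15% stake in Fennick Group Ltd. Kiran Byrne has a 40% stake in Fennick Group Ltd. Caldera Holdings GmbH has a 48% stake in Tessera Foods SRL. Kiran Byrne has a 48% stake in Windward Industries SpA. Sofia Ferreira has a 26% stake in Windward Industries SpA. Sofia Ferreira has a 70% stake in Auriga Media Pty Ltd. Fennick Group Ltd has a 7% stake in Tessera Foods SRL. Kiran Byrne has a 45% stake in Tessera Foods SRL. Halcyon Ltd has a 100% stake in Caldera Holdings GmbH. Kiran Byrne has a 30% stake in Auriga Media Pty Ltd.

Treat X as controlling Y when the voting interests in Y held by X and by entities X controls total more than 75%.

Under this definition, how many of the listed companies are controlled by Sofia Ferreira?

Sofia holds 100% of Halcyon, so Sofia controls Halcyon.
Halcyon holds 100% of Caldera, so Sofia controls Caldera.
No other company's threshold is met.
Sofia controls 2 companies.

2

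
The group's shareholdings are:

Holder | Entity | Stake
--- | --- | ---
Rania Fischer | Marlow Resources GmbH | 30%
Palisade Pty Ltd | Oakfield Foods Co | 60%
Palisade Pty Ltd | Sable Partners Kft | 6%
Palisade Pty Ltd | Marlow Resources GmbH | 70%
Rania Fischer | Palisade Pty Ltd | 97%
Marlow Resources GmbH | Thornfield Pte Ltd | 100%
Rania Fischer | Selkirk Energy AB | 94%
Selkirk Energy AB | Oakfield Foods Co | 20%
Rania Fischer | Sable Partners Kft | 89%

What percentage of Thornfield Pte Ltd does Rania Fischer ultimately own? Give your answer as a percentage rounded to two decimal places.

97.90%

Rania reaches Thornfield along 2 paths.
Via Marlow: 30% × 100% = 30%.
Via Palisade → Marlow: 97% × 70% × 100% = 67.9%.
Total: 30% + 67.9% = 97.9%.
Rounded: 97.90%.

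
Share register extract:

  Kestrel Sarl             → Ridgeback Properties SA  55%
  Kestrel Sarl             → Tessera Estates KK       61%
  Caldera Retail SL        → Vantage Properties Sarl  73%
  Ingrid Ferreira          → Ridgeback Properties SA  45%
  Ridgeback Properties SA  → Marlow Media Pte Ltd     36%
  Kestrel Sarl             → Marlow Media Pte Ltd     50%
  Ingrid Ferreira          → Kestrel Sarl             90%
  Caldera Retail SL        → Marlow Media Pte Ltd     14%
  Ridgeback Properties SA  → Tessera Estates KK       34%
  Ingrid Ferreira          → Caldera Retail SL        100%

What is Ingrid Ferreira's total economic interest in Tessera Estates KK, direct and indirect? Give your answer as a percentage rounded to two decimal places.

87.03%

Ingrid reaches Tessera along 3 paths.
Via Kestrel: 90% × 61% = 54.9%.
Via Kestrel → Ridgeback: 90% × 55% × 34% = 16.83%.
Via Ridgeback: 45% × 34% = 15.3%.
Total: 54.9% + 16.83% + 15.3% = 87.03%.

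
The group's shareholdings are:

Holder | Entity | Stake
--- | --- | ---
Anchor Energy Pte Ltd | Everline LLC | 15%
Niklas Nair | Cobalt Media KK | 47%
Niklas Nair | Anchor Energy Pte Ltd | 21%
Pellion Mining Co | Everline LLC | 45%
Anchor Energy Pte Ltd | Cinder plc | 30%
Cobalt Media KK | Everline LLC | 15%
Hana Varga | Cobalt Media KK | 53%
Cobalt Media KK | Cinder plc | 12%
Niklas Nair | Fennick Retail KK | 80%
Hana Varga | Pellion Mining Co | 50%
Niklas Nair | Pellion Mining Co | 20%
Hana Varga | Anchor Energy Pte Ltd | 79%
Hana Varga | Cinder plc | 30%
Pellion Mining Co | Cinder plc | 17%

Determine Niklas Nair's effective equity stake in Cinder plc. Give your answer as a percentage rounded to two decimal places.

15.34%

Niklas reaches Cinder along 3 paths.
Via Anchor: 21% × 30% = 6.3%.
Via Pellion: 20% × 17% = 3.4%.
Via Cobalt: 47% × 12% = 5.64%.
Total: 6.3% + 3.4% + 5.64% = 15.34%.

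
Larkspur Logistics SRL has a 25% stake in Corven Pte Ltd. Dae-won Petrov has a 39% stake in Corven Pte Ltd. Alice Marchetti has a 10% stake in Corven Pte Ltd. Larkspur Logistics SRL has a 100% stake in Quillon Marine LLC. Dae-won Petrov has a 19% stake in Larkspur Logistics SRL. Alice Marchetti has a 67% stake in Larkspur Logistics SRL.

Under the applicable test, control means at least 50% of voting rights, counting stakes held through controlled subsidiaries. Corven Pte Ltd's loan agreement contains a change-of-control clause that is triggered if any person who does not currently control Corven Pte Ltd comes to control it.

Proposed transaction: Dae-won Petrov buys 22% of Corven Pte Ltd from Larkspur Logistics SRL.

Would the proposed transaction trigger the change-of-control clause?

The purchase adds only to Dae-won's holdings (Larkspur's stake shrinks), so Dae-won is the only person who could newly come to control Corven.
Dae-won's largest direct stake is 39% in Corven, which does not meet the threshold, so Dae-won controls no company.
In Corven, Dae-won's side holds only 39%, not ≥ 50%.
So before the transaction, Dae-won does not control Corven.
After the purchase, Dae-won's direct stake in Corven rises to 39% + 22% = 61%, and Larkspur's stake falls to 3%.
Dae-won holds 61% of Corven, so Dae-won controls Corven.
Dae-won did not control Corven before and does after, so the clause is triggered.

Yes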